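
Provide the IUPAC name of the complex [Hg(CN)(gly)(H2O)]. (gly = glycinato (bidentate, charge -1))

aquacyano(glycinato)mercury(II)

There is no counter-ion, so the complex is neutral overall.
Ligand charges: 1×aqua (neutral), 1×cyano (-1 each), 1×glycinato (-1 each); total -2. So Hg + (-2) = 0, giving Hg = +2.
Ligands are named alphabetically: aqua before cyano before glycinato.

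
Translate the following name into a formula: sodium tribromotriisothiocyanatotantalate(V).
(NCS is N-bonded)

Ligands: 3 bromo (Br, -1), 3 isothiocyanato (NCS, -1). Ligand charge sum = -6.
With Ta in oxidation state +5, the complex ion is [Ta...]^1−.
Charge balance with sodium (+1) requires 1 complex ion per 1 sodium.

Na[TaBr3(NCS)3]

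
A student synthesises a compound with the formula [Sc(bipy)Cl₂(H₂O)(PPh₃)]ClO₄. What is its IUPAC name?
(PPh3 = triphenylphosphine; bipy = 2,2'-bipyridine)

aqua(2,2'-bipyridine)dichloro(triphenylphosphine)scandium(III) perchlorate

The 1 perchlorate counter-ion carries a total charge of -1, so each complex ion is 1+.
Ligand charges: 1×triphenylphosphine (neutral), 1×2,2'-bipyridine (neutral), 2×chloro (-1 each), 1×aqua (neutral); total -2. So Sc + (-2) = 1+, giving Sc = +3.
Ligands are named alphabetically: aqua before bipyridine before chloro before triphenylphosphine.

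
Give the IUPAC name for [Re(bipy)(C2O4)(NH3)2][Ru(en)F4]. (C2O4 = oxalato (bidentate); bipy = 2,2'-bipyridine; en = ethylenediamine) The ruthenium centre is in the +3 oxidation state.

diammine(2,2'-bipyridine)oxalatorhenium(III) (ethylenediamine)tetrafluororuthenate(III)

Ru is given as +3; the anion's ligand charges sum to -4, so the complex anion is 1−.
A 1:1 salt means the cation carries the equal and opposite charge, 1+.
Cation: ligand charges sum to -2; for the ion to be 1+, Re = +3.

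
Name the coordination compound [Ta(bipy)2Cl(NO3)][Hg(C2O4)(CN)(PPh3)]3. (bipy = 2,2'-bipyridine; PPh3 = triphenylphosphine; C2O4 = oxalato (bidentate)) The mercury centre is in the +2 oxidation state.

Both ions are complex: the cation is named first with the plain metal name, the anion second with the -ate form; each ion's ligands are alphabetised independently.
Hg is given as +2; the anion's ligand charges sum to -3, so the complex anion is 1−.
With 3 anions per cation, the cation must be 3×1 = 3+.
Cation: ligand charges sum to -2; for the ion to be 3+, Ta = +5.

bis(2,2'-bipyridine)chloronitratotantalum(V) cyanooxalato(triphenylphosphine)mercurate(II)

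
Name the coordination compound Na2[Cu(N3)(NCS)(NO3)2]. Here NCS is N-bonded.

sodium azidoisothiocyanatodinitratocuprate(II)

The 2 sodium counter-ions carry a total charge of +2, so each complex ion is 2−.
Ligand charges: 2×nitrato (-1 each), 1×isothiocyanato (-1 each), 1×azido (-1 each); total -4. So Cu + (-4) = 2−, giving Cu = +2.
Ligands are named alphabetically: azido before isothiocyanato before nitrato.
The complex ion is anionic, so copper takes the -ate form cuprate(II).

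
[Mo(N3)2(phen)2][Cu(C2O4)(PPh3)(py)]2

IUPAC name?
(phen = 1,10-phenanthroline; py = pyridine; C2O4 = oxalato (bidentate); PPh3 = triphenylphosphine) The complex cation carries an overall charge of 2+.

diazidobis(1,10-phenanthroline)molybdenum(IV) oxalato(pyridine)(triphenylphosphine)cuprate(I)

Both ions are complex: the cation is named first with the plain metal name, the anion second with the -ate form; each ion's ligands are alphabetised independently.
The complex cation is given as 2+; its ligand charges sum to -2, so Mo = +4.
With 2 anions per cation, each anion must be 2/2 = 1−.
Anion: ligand charges sum to -2; for the ion to be 1−, Cu = +1.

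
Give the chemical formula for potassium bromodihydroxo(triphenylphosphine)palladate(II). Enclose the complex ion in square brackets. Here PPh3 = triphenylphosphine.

Ligands: 2 hydroxo (OH, -1), 1 bromo (Br, -1), 1 triphenylphosphine (PPh3, neutral). Ligand charge sum = -3.
With Pd in oxidation state +2, the complex ion is [Pd...]^1−.
Charge balance with potassium (+1) requires 1 complex ion per 1 potassium.

K[PdBr(OH)2(PPh3)]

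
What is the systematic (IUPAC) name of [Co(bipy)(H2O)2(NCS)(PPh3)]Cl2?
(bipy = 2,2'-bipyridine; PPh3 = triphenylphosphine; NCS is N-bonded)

The 2 chloride counter-ions carry a total charge of -2, so each complex ion is 2+.
Ligand charges: 1×2,2'-bipyridine (neutral), 1×triphenylphosphine (neutral), 1×isothiocyanato (-1 each), 2×aqua (neutral); total -1. So Co + (-1) = 2+, giving Co = +3.
Ligands are named alphabetically: aqua before bipyridine before isothiocyanato before triphenylphosphine.

diaqua(2,2'-bipyridine)isothiocyanato(triphenylphosphine)cobalt(III) chloride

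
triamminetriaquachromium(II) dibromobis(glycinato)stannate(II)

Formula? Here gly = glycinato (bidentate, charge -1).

[Cr(H2O)3(NH3)3][SnBr2(gly)2]

Cation [Cr…]: ligand charges 0, Cr(II) ⇒ ion charge 2+.
Anion [Sn…]: ligand charges -4, Sn(II) ⇒ ion charge 2−.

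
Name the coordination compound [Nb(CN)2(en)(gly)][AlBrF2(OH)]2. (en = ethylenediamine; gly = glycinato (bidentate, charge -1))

Aluminium is always +3 in its complexes; the anion's ligand charges sum to -4, so the complex anion is 1−.
With 2 anions per cation, the cation must be 2×1 = 2+.
Cation: ligand charges sum to -3; for the ion to be 2+, Nb = +5.

dicyano(ethylenediamine)(glycinato)niobium(V) bromodifluorohydroxoaluminate(III)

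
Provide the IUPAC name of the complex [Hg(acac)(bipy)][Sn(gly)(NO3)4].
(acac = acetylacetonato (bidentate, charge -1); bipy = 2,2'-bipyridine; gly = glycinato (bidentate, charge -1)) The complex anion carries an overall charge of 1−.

Both ions are complex: the cation is named first with the plain metal name, the anion second with the -ate form; each ion's ligands are alphabetised independently.
The complex anion is given as 1−; its ligand charges sum to -5, so Sn = +4.
A 1:1 salt means the cation carries the equal and opposite charge, 1+.
Cation: ligand charges sum to -1; for the ion to be 1+, Hg = +2.

(acetylacetonato)(2,2'-bipyridine)mercury(II) (glycinato)tetranitratostannate(IV)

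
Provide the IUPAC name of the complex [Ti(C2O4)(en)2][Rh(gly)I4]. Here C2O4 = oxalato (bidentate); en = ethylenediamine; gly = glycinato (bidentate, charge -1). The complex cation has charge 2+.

The complex cation is given as 2+; its ligand charges sum to -2, so Ti = +4.
A 1:1 salt means the anion carries the equal and opposite charge, 2−.
Anion: ligand charges sum to -5; for the ion to be 2−, Rh = +3.

bis(ethylenediamine)oxalatotitanium(IV) (glycinato)tetraiodorhodate(III)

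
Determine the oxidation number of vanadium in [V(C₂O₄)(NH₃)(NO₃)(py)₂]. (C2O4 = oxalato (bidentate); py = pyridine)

+3

No counter-ion: the bracketed complex is neutral.
Ligand charges: 1×C2O4 = -2; 1×NH3 neutral; 2×py neutral; 1×NO3 = -1; sum -3.
V + (-3) = 0 ⇒ V is +3.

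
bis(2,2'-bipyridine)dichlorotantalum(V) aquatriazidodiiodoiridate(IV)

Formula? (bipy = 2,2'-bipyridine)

[Ta(bipy)2Cl2][Ir(H2O)I2(N3)3]3

Cation [Ta…]: ligand charges -2, Ta(V) ⇒ ion charge 3+.
Anion [Ir…]: ligand charges -5, Ir(IV) ⇒ ion charge 1−.
One 3+ cation requires 3 of the 1− anion.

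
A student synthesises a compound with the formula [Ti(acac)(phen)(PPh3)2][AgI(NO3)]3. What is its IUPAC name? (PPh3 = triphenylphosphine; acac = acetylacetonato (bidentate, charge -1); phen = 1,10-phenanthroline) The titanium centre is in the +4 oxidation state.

Ti is given as +4; the cation's ligand charges sum to -1, so the complex cation is 3+.
With 3 anions per cation, each anion must be 3/3 = 1−.
Anion: ligand charges sum to -2; for the ion to be 1−, Ag = +1.

(acetylacetonato)(1,10-phenanthroline)bis(triphenylphosphine)titanium(IV) iodonitratoargentate(I)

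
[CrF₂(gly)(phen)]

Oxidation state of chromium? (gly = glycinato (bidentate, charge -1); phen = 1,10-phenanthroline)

+3

No counter-ion: the bracketed complex is neutral.
Ligand charges: 1×gly = -1; 1×phen neutral; 2×F = -2; sum -3.
Cr + (-3) = 0 ⇒ Cr is +3.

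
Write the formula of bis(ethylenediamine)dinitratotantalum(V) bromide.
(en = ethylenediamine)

[Ta(en)2(NO3)2]Br3

Ligands: 2 nitrato (NO3, -1), 2 ethylenediamine (en, neutral). Ligand charge sum = -2.
With Ta in oxidation state +5, the complex ion is [Ta...]^3+.
Charge balance with bromide (-1) requires 1 complex ion per 3 bromide.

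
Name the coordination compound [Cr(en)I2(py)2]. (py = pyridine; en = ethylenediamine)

(ethylenediamine)diiodobis(pyridine)chromium(II)

There is no counter-ion, so the complex is neutral overall.
Ligand charges: 2×pyridine (neutral), 1×ethylenediamine (neutral), 2×iodo (-1 each); total -2. So Cr + (-2) = 0, giving Cr = +2.
Ligands are named alphabetically: ethylenediamine before iodo before pyridine.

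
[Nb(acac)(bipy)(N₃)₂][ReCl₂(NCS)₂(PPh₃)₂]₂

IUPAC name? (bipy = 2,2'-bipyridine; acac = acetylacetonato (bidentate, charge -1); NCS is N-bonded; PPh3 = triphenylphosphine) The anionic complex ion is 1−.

(acetylacetonato)diazido(2,2'-bipyridine)niobium(V) dichlorodiisothiocyanatobis(triphenylphosphine)rhenate(III)

The complex anion is given as 1−; its ligand charges sum to -4, so Re = +3.
With 2 anions per cation, the cation must be 2×1 = 2+.
Cation: ligand charges sum to -3; for the ion to be 2+, Nb = +5.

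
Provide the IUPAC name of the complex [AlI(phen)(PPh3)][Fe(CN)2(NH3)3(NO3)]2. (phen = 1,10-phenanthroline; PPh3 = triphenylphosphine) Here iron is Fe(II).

iodo(1,10-phenanthroline)(triphenylphosphine)aluminium(III) triamminedicyanonitratoferrate(II)

Both ions are complex: the cation is named first with the plain metal name, the anion second with the -ate form; each ion's ligands are alphabetised independently.
Fe is given as +2; the anion's ligand charges sum to -3, so the complex anion is 1−.
With 2 anions per cation, the cation must be 2×1 = 2+.
Cation: ligand charges sum to -1; for the ion to be 2+, Al = +3.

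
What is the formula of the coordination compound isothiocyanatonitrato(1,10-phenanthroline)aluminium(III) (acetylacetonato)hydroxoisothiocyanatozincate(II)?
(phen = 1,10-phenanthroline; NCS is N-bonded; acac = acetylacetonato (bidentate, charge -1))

Cation [Al…]: ligand charges -2, Al(III) ⇒ ion charge 1+.
Anion [Zn…]: ligand charges -3, Zn(II) ⇒ ion charge 1−.
One 1+ cation balances one 1− anion.

[Al(NCS)(NO3)(phen)][Zn(acac)(NCS)(OH)]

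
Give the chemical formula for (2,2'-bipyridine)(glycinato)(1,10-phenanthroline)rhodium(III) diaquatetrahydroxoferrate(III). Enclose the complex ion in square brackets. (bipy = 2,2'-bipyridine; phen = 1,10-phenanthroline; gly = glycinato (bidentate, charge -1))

Cation [Rh…]: ligand charges -1, Rh(III) ⇒ ion charge 2+.
Anion [Fe…]: ligand charges -4, Fe(III) ⇒ ion charge 1−.
One 2+ cation requires 2 of the 1− anion.

[Rh(bipy)(gly)(phen)][Fe(H2O)2(OH)4]2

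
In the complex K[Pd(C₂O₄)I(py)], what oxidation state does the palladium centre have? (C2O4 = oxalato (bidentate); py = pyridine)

+2

1 potassium outside the brackets (+1 each) → the complex ion is 1−.
Ligand charges: 1×C2O4 = -2; 1×py neutral; 1×I = -1; sum -3.
Pd + (-3) = 1− ⇒ Pd is +2.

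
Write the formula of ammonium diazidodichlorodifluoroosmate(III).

(NH4)3[OsCl2F2(N3)2]

Ligands: 2 azido (N3, -1), 2 chloro (Cl, -1), 2 fluoro (F, -1). Ligand charge sum = -6.
Charge balance with ammonium (+1) requires 1 complex ion per 3 ammonium.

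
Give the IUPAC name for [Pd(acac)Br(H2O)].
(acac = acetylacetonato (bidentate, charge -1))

There is no counter-ion, so the complex is neutral overall.
Ligand charges: 1×acetylacetonato (-1 each), 1×aqua (neutral), 1×bromo (-1 each); total -2. So Pd + (-2) = 0, giving Pd = +2.
Ligands are named alphabetically: acetylacetonato before aqua before bromo.

(acetylacetonato)aquabromopalladium(II)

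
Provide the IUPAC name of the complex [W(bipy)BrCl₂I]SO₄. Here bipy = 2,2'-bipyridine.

(2,2'-bipyridine)bromodichloroiodotungsten(VI) sulfate

The 1 sulfate counter-ion carries a total charge of -2, so each complex ion is 2+.
Ligand charges: 2×chloro (-1 each), 1×iodo (-1 each), 1×bromo (-1 each), 1×2,2'-bipyridine (neutral); total -4. So W + (-4) = 2+, giving W = +6.
Ligands are named alphabetically: bipyridine before bromo before chloro before iodo.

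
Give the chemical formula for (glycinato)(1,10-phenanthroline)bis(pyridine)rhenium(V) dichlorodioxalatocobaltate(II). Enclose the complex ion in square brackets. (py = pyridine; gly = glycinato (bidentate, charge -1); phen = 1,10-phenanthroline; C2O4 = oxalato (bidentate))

Cation [Re…]: ligand charges -1, Re(V) ⇒ ion charge 4+.
Anion [Co…]: ligand charges -6, Co(II) ⇒ ion charge 4−.
One 4+ cation balances one 4− anion.

[Re(gly)(phen)(py)2][Co(C2O4)2Cl2]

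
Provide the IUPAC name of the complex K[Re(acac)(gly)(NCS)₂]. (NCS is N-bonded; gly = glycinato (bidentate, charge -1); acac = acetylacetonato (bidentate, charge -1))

potassium (acetylacetonato)(glycinato)diisothiocyanatorhenate(III)

The 1 potassium counter-ion carries a total charge of +1, so each complex ion is 1−.
Ligand charges: 2×isothiocyanato (-1 each), 1×glycinato (-1 each), 1×acetylacetonato (-1 each); total -4. So Re + (-4) = 1−, giving Re = +3.
Ligands are named alphabetically: acetylacetonato before glycinato before isothiocyanato.
The complex ion is anionic, so rhenium takes the -ate form rhenate(III).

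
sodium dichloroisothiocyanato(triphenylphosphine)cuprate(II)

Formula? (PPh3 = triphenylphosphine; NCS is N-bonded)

Ligands: 1 triphenylphosphine (PPh3, neutral), 2 chloro (Cl, -1), 1 isothiocyanato (NCS, -1). Ligand charge sum = -3.
With Cu in oxidation state +2, the complex ion is [Cu...]^1−.
Charge balance with sodium (+1) requires 1 complex ion per 1 sodium.

Na[CuCl2(NCS)(PPh3)]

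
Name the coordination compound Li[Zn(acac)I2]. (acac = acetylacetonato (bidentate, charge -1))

The 1 lithium counter-ion carries a total charge of +1, so each complex ion is 1−.
Ligand charges: 2×iodo (-1 each), 1×acetylacetonato (-1 each); total -3. So Zn + (-3) = 1−, giving Zn = +2.
Ligands are named alphabetically: acetylacetonato before iodo.
The complex ion is anionic, so zinc takes the -ate form zincate(II).

lithium (acetylacetonato)diiodozincate(II)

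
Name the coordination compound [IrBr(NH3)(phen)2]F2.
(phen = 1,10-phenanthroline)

The 2 fluoride counter-ions carry a total charge of -2, so each complex ion is 2+.
Ligand charges: 1×ammine (neutral), 1×bromo (-1 each), 2×1,10-phenanthroline (neutral); total -1. So Ir + (-1) = 2+, giving Ir = +3.
Ligands are named alphabetically: ammine before bromo before phenanthroline.

amminebromobis(1,10-phenanthroline)iridium(III) fluoride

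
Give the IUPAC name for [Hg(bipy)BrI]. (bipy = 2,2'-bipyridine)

(2,2'-bipyridine)bromoiodomercury(II)

There is no counter-ion, so the complex is neutral overall.
Ligand charges: 1×2,2'-bipyridine (neutral), 1×bromo (-1 each), 1×iodo (-1 each); total -2. So Hg + (-2) = 0, giving Hg = +2.
Ligands are named alphabetically: bipyridine before bromo before iodo.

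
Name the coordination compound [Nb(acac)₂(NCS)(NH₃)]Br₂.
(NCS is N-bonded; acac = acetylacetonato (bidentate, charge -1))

bis(acetylacetonato)ammineisothiocyanatoniobium(V) bromide

The 2 bromide counter-ions carry a total charge of -2, so each complex ion is 2+.
Ligand charges: 1×isothiocyanato (-1 each), 1×ammine (neutral), 2×acetylacetonato (-1 each); total -3. So Nb + (-3) = 2+, giving Nb = +5.
Ligands are named alphabetically: acetylacetonato before ammine before isothiocyanato.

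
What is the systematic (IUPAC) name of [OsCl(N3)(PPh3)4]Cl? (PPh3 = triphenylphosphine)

The 1 chloride counter-ion carries a total charge of -1, so each complex ion is 1+.
Ligand charges: 1×chloro (-1 each), 1×azido (-1 each), 4×triphenylphosphine (neutral); total -2. So Os + (-2) = 1+, giving Os = +3.
Ligands are named alphabetically: azido before chloro before triphenylphosphine.

azidochlorotetrakis(triphenylphosphine)osmium(III) chloride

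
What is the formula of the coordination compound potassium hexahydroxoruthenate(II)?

Ligands: 6 hydroxo (OH, -1). Ligand charge sum = -6.
Charge balance with potassium (+1) requires 1 complex ion per 4 potassium.

K4[Ru(OH)6]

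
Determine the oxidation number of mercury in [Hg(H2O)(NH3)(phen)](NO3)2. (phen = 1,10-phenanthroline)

+2

2 nitrate outside the brackets (-1 each) → the complex ion is 2+.
Ligand charges: 1×NH3 neutral; 1×H2O neutral; 1×phen neutral; sum 0.
Hg + (0) = 2+ ⇒ Hg is +2.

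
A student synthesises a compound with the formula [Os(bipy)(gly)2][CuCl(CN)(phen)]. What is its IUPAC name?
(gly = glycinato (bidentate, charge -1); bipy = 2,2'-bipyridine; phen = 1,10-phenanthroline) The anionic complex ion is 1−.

(2,2'-bipyridine)bis(glycinato)osmium(III) chlorocyano(1,10-phenanthroline)cuprate(I)

The complex anion is given as 1−; its ligand charges sum to -2, so Cu = +1.
A 1:1 salt means the cation carries the equal and opposite charge, 1+.
Cation: ligand charges sum to -2; for the ion to be 1+, Os = +3.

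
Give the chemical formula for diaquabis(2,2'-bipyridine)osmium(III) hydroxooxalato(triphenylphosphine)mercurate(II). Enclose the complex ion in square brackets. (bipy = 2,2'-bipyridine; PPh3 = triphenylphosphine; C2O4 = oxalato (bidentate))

Cation [Os…]: ligand charges 0, Os(III) ⇒ ion charge 3+.
Anion [Hg…]: ligand charges -3, Hg(II) ⇒ ion charge 1−.
One 3+ cation requires 3 of the 1− anion.

[Os(bipy)2(H2O)2][Hg(C2O4)(OH)(PPh3)]3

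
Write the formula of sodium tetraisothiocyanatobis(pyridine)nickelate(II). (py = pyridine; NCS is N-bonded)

Na2[Ni(NCS)4(py)2]

Ligands: 2 pyridine (py, neutral), 4 isothiocyanato (NCS, -1). Ligand charge sum = -4.
Charge balance with sodium (+1) requires 1 complex ion per 2 sodium.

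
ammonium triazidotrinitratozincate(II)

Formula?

Ligands: 3 azido (N3, -1), 3 nitrato (NO3, -1). Ligand charge sum = -6.
With Zn in oxidation state +2, the complex ion is [Zn...]^4−.
Charge balance with ammonium (+1) requires 1 complex ion per 4 ammonium.

(NH4)4[Zn(N3)3(NO3)3]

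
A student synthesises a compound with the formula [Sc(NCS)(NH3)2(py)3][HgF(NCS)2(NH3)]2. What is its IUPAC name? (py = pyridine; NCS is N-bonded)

diammineisothiocyanatotris(pyridine)scandium(III) amminefluorodiisothiocyanatomercurate(II)

Scandium is always +3 in its complexes; the cation's ligand charges sum to -1, so the complex cation is 2+.
With 2 anions per cation, each anion must be 2/2 = 1−.
Anion: ligand charges sum to -3; for the ion to be 1−, Hg = +2.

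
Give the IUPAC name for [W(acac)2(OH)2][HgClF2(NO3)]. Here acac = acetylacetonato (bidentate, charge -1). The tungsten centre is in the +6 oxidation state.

bis(acetylacetonato)dihydroxotungsten(VI) chlorodifluoronitratomercurate(II)

W is given as +6; the cation's ligand charges sum to -4, so the complex cation is 2+.
A 1:1 salt means the anion carries the equal and opposite charge, 2−.
Anion: ligand charges sum to -4; for the ion to be 2−, Hg = +2.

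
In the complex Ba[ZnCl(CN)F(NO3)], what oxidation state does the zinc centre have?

1 barium outside the brackets (+2 each) → the complex ion is 2−.
Ligand charges: 1×F = -1; 1×CN = -1; 1×NO3 = -1; 1×Cl = -1; sum -4.
Zn + (-4) = 2− ⇒ Zn is +2.

+2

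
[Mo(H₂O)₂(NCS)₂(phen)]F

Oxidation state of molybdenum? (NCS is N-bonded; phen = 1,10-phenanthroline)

1 fluoride outside the brackets (-1 each) → the complex ion is 1+.
Ligand charges: 2×NCS = -2; 2×H2O neutral; 1×phen neutral; sum -2.
Mo + (-2) = 1+ ⇒ Mo is +3.

+3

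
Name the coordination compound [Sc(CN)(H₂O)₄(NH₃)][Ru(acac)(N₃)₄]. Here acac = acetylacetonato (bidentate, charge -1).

Scandium is always +3 in its complexes; the cation's ligand charges sum to -1, so the complex cation is 2+.
A 1:1 salt means the anion carries the equal and opposite charge, 2−.
Anion: ligand charges sum to -5; for the ion to be 2−, Ru = +3.

amminetetraaquacyanoscandium(III) (acetylacetonato)tetraazidoruthenate(III)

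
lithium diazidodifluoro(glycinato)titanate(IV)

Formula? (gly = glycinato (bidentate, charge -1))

Li[TiF2(gly)(N3)2]

Ligands: 1 glycinato (gly, -1), 2 fluoro (F, -1), 2 azido (N3, -1). Ligand charge sum = -5.
Charge balance with lithium (+1) requires 1 complex ion per 1 lithium.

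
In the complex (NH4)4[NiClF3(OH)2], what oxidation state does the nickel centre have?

4 ammonium outside the brackets (+1 each) → the complex ion is 4−.
Ligand charges: 2×OH = -2; 1×Cl = -1; 3×F = -3; sum -6.
Ni + (-6) = 4− ⇒ Ni is +2.

+2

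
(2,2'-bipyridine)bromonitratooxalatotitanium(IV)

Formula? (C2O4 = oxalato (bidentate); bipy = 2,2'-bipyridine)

Ligands: 1 oxalato (C2O4, -2), 1 nitrato (NO3, -1), 1 bromo (Br, -1), 1 2,2'-bipyridine (bipy, neutral). Ligand charge sum = -4.
With Ti in oxidation state +4, the complex ion is [Ti...].

[Ti(bipy)Br(C2O4)(NO3)]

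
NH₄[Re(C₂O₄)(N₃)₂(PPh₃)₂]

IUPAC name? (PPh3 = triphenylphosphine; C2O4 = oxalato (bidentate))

ammonium diazidooxalatobis(triphenylphosphine)rhenate(III)

The 1 ammonium counter-ion carries a total charge of +1, so each complex ion is 1−.
Ligand charges: 2×azido (-1 each), 2×triphenylphosphine (neutral), 1×oxalato (-2 each); total -4. So Re + (-4) = 1−, giving Re = +3.
Ligands are named alphabetically: azido before oxalato before triphenylphosphine.
The complex ion is anionic, so rhenium takes the -ate form rhenate(III).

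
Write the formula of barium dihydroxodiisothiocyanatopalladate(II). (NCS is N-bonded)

Ligands: 2 hydroxo (OH, -1), 2 isothiocyanato (NCS, -1). Ligand charge sum = -4.
With Pd in oxidation state +2, the complex ion is [Pd...]^2−.
Charge balance with barium (+2) requires 1 complex ion per 1 barium.

Ba[Pd(NCS)2(OH)2]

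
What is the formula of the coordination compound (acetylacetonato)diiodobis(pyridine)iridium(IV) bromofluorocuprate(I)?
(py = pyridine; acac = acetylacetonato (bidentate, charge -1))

[Ir(acac)I2(py)2][CuBrF]

Cation [Ir…]: ligand charges -3, Ir(IV) ⇒ ion charge 1+.
Anion [Cu…]: ligand charges -2, Cu(I) ⇒ ion charge 1−.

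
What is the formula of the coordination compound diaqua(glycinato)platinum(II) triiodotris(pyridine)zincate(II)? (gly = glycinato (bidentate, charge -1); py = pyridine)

[Pt(gly)(H2O)2][ZnI3(py)3]

Cation [Pt…]: ligand charges -1, Pt(II) ⇒ ion charge 1+.
Anion [Zn…]: ligand charges -3, Zn(II) ⇒ ion charge 1−.
One 1+ cation balances one 1− anion.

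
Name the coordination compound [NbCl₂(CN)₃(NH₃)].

There is no counter-ion, so the complex is neutral overall.
Ligand charges: 3×cyano (-1 each), 1×ammine (neutral), 2×chloro (-1 each); total -5. So Nb + (-5) = 0, giving Nb = +5.
Ligands are named alphabetically: ammine before chloro before cyano.

amminedichlorotricyanoniobium(V)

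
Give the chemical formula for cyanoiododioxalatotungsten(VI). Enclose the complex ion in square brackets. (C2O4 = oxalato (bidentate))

Ligands: 1 iodo (I, -1), 1 cyano (CN, -1), 2 oxalato (C2O4, -2). Ligand charge sum = -6.
With W in oxidation state +6, the complex ion is [W...].

[W(C2O4)2(CN)I]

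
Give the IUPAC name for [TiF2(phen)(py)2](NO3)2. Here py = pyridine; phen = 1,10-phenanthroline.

The 2 nitrate counter-ions carry a total charge of -2, so each complex ion is 2+.
Ligand charges: 2×pyridine (neutral), 1×1,10-phenanthroline (neutral), 2×fluoro (-1 each); total -2. So Ti + (-2) = 2+, giving Ti = +4.
Ligands are named alphabetically: fluoro before phenanthroline before pyridine.

difluoro(1,10-phenanthroline)bis(pyridine)titanium(IV) nitrate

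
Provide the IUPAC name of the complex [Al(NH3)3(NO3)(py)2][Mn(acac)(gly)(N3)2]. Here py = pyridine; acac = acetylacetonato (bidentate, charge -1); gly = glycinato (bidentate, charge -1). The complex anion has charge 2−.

triamminenitratobis(pyridine)aluminium(III) (acetylacetonato)diazido(glycinato)manganate(II)

The complex anion is given as 2−; its ligand charges sum to -4, so Mn = +2.
A 1:1 salt means the cation carries the equal and opposite charge, 2+.
Cation: ligand charges sum to -1; for the ion to be 2+, Al = +3.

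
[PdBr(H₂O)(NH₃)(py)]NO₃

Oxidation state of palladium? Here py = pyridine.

1 nitrate outside the brackets (-1 each) → the complex ion is 1+.
Ligand charges: 1×H2O neutral; 1×Br = -1; 1×NH3 neutral; 1×py neutral; sum -1.
Pd + (-1) = 1+ ⇒ Pd is +2.

+2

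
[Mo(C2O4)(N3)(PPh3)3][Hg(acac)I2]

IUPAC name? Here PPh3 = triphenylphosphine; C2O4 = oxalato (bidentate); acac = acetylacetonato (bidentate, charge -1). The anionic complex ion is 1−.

azidooxalatotris(triphenylphosphine)molybdenum(IV) (acetylacetonato)diiodomercurate(II)

The complex anion is given as 1−; its ligand charges sum to -3, so Hg = +2.
A 1:1 salt means the cation carries the equal and opposite charge, 1+.
Cation: ligand charges sum to -3; for the ion to be 1+, Mo = +4.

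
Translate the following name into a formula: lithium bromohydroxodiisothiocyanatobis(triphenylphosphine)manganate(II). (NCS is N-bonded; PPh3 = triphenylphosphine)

Ligands: 2 isothiocyanato (NCS, -1), 1 hydroxo (OH, -1), 1 bromo (Br, -1), 2 triphenylphosphine (PPh3, neutral). Ligand charge sum = -4.
With Mn in oxidation state +2, the complex ion is [Mn...]^2−.
Charge balance with lithium (+1) requires 1 complex ion per 2 lithium.

Li2[MnBr(NCS)2(OH)(PPh3)2]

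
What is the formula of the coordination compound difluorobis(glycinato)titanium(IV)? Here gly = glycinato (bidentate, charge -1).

Ligands: 2 glycinato (gly, -1), 2 fluoro (F, -1). Ligand charge sum = -4.
With Ti in oxidation state +4, the complex ion is [Ti...].

[TiF2(gly)2]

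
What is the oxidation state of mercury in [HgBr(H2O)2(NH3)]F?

1 fluoride outside the brackets (-1 each) → the complex ion is 1+.
Ligand charges: 1×NH3 neutral; 2×H2O neutral; 1×Br = -1; sum -1.
Hg + (-1) = 1+ ⇒ Hg is +2.

+2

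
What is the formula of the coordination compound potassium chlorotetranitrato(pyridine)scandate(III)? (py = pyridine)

Ligands: 1 chloro (Cl, -1), 1 pyridine (py, neutral), 4 nitrato (NO3, -1). Ligand charge sum = -5.
Charge balance with potassium (+1) requires 1 complex ion per 2 potassium.

K2[ScCl(NO3)4(py)]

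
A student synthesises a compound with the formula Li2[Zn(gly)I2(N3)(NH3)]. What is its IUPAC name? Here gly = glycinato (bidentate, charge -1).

The 2 lithium counter-ions carry a total charge of +2, so each complex ion is 2−.
Ligand charges: 1×azido (-1 each), 1×glycinato (-1 each), 2×iodo (-1 each), 1×ammine (neutral); total -4. So Zn + (-4) = 2−, giving Zn = +2.
The complex ion is anionic, so zinc takes the -ate form zincate(II).

lithium ammineazido(glycinato)diiodozincate(II)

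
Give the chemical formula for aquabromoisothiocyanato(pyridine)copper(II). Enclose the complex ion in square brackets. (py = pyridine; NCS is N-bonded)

Ligands: 1 bromo (Br, -1), 1 aqua (H2O, neutral), 1 pyridine (py, neutral), 1 isothiocyanato (NCS, -1). Ligand charge sum = -2.
With Cu in oxidation state +2, the complex ion is [Cu...].

[CuBr(H2O)(NCS)(py)]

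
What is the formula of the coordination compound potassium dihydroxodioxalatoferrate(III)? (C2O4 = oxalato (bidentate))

K3[Fe(C2O4)2(OH)2]

Ligands: 2 hydroxo (OH, -1), 2 oxalato (C2O4, -2). Ligand charge sum = -6.
Charge balance with potassium (+1) requires 1 complex ion per 3 potassium.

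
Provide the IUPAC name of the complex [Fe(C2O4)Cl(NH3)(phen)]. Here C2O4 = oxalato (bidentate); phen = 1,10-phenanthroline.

There is no counter-ion, so the complex is neutral overall.
Ligand charges: 1×ammine (neutral), 1×oxalato (-2 each), 1×chloro (-1 each), 1×1,10-phenanthroline (neutral); total -3. So Fe + (-3) = 0, giving Fe = +3.
Ligands are named alphabetically: ammine before chloro before oxalato before phenanthroline.

amminechlorooxalato(1,10-phenanthroline)iron(III)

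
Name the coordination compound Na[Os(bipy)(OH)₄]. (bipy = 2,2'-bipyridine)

The 1 sodium counter-ion carries a total charge of +1, so each complex ion is 1−.
Ligand charges: 1×2,2'-bipyridine (neutral), 4×hydroxo (-1 each); total -4. So Os + (-4) = 1−, giving Os = +3.
Ligands are named alphabetically: bipyridine before hydroxo.
The complex ion is anionic, so osmium takes the -ate form osmate(III).

sodium (2,2'-bipyridine)tetrahydroxoosmate(III)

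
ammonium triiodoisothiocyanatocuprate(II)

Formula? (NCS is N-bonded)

Ligands: 3 iodo (I, -1), 1 isothiocyanato (NCS, -1). Ligand charge sum = -4.
Charge balance with ammonium (+1) requires 1 complex ion per 2 ammonium.

(NH4)2[CuI3(NCS)]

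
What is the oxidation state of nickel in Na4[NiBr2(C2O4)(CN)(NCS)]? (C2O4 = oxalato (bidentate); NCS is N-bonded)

+2

4 sodium outside the brackets (+1 each) → the complex ion is 4−.
Ligand charges: 1×CN = -1; 1×C2O4 = -2; 2×Br = -2; 1×NCS = -1; sum -6.
Ni + (-6) = 4− ⇒ Ni is +2.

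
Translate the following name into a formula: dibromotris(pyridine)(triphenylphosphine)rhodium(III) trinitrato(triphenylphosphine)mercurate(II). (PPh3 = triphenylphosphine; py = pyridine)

[RhBr2(PPh3)(py)3][Hg(NO3)3(PPh3)]

Cation [Rh…]: ligand charges -2, Rh(III) ⇒ ion charge 1+.
Anion [Hg…]: ligand charges -3, Hg(II) ⇒ ion charge 1−.
One 1+ cation balances one 1− anion.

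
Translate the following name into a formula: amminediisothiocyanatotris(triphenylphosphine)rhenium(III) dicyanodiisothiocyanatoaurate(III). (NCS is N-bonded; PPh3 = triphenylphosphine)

[Re(NCS)2(NH3)(PPh3)3][Au(CN)2(NCS)2]

Cation [Re…]: ligand charges -2, Re(III) ⇒ ion charge 1+.
Anion [Au…]: ligand charges -4, Au(III) ⇒ ion charge 1−.
One 1+ cation balances one 1− anion.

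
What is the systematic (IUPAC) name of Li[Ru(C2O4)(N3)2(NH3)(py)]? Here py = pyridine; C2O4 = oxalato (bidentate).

lithium amminediazidooxalato(pyridine)ruthenate(III)

The 1 lithium counter-ion carries a total charge of +1, so each complex ion is 1−.
Ligand charges: 2×azido (-1 each), 1×pyridine (neutral), 1×oxalato (-2 each), 1×ammine (neutral); total -4. So Ru + (-4) = 1−, giving Ru = +3.
The complex ion is anionic, so ruthenium takes the -ate form ruthenate(III).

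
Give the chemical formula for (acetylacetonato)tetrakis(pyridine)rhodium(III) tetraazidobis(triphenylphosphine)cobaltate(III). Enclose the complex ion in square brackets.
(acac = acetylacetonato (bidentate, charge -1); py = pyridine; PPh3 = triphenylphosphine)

[Rh(acac)(py)4][Co(N3)4(PPh3)2]2

Cation [Rh…]: ligand charges -1, Rh(III) ⇒ ion charge 2+.
Anion [Co…]: ligand charges -4, Co(III) ⇒ ion charge 1−.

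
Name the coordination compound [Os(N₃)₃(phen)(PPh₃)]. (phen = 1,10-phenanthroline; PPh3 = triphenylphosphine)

There is no counter-ion, so the complex is neutral overall.
Ligand charges: 3×azido (-1 each), 1×1,10-phenanthroline (neutral), 1×triphenylphosphine (neutral); total -3. So Os + (-3) = 0, giving Os = +3.
Ligands are named alphabetically: azido before phenanthroline before triphenylphosphine.

triazido(1,10-phenanthroline)(triphenylphosphine)osmium(III)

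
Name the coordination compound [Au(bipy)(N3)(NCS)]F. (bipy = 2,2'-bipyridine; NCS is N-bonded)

azido(2,2'-bipyridine)isothiocyanatogold(III) fluoride

The 1 fluoride counter-ion carries a total charge of -1, so each complex ion is 1+.
Ligand charges: 1×2,2'-bipyridine (neutral), 1×isothiocyanato (-1 each), 1×azido (-1 each); total -2. So Au + (-2) = 1+, giving Au = +3.
Ligands are named alphabetically: azido before bipyridine before isothiocyanato.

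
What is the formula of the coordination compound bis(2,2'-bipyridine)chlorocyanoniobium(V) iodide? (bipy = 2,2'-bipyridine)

Ligands: 1 cyano (CN, -1), 2 2,2'-bipyridine (bipy, neutral), 1 chloro (Cl, -1). Ligand charge sum = -2.
With Nb in oxidation state +5, the complex ion is [Nb...]^3+.
Charge balance with iodide (-1) requires 1 complex ion per 3 iodide.

[Nb(bipy)2Cl(CN)]I3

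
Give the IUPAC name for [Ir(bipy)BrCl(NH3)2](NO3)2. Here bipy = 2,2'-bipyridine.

The 2 nitrate counter-ions carry a total charge of -2, so each complex ion is 2+.
Ligand charges: 1×bromo (-1 each), 2×ammine (neutral), 1×2,2'-bipyridine (neutral), 1×chloro (-1 each); total -2. So Ir + (-2) = 2+, giving Ir = +4.
Ligands are named alphabetically: ammine before bipyridine before bromo before chloro.

diammine(2,2'-bipyridine)bromochloroiridium(IV) nitrate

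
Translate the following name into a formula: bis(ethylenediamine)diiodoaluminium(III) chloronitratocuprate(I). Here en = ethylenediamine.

[Al(en)2I2][CuCl(NO3)]

Cation [Al…]: ligand charges -2, Al(III) ⇒ ion charge 1+.
Anion [Cu…]: ligand charges -2, Cu(I) ⇒ ion charge 1−.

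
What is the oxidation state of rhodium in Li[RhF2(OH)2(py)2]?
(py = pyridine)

+3

1 lithium outside the brackets (+1 each) → the complex ion is 1−.
Ligand charges: 2×F = -2; 2×py neutral; 2×OH = -2; sum -4.
Rh + (-4) = 1− ⇒ Rh is +3.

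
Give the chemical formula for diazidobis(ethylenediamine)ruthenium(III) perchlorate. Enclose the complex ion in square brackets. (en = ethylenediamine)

Ligands: 2 azido (N3, -1), 2 ethylenediamine (en, neutral). Ligand charge sum = -2.
With Ru in oxidation state +3, the complex ion is [Ru...]^1+.
Charge balance with perchlorate (-1) requires 1 complex ion per 1 perchlorate.

[Ru(en)2(N3)2]ClO4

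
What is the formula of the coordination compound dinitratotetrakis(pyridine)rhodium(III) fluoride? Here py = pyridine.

[Rh(NO3)2(py)4]F

Ligands: 2 nitrato (NO3, -1), 4 pyridine (py, neutral). Ligand charge sum = -2.
With Rh in oxidation state +3, the complex ion is [Rh...]^1+.
Charge balance with fluoride (-1) requires 1 complex ion per 1 fluoride.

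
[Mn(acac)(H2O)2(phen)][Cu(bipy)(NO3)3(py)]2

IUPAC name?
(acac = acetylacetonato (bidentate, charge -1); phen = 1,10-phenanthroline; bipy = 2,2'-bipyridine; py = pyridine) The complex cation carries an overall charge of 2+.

Both ions are complex: the cation is named first with the plain metal name, the anion second with the -ate form; each ion's ligands are alphabetised independently.
The complex cation is given as 2+; its ligand charges sum to -1, so Mn = +3.
With 2 anions per cation, each anion must be 2/2 = 1−.
Anion: ligand charges sum to -3; for the ion to be 1−, Cu = +2.

(acetylacetonato)diaqua(1,10-phenanthroline)manganese(III) (2,2'-bipyridine)trinitrato(pyridine)cuprate(II)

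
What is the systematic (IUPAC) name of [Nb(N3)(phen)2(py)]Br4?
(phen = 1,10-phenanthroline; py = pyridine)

azidobis(1,10-phenanthroline)(pyridine)niobium(V) bromide

The 4 bromide counter-ions carry a total charge of -4, so each complex ion is 4+.
Ligand charges: 1×azido (-1 each), 2×1,10-phenanthroline (neutral), 1×pyridine (neutral); total -1. So Nb + (-1) = 4+, giving Nb = +5.
Ligands are named alphabetically: azido before phenanthroline before pyridine.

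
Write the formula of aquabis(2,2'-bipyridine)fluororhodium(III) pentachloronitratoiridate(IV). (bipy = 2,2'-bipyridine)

[Rh(bipy)2F(H2O)][IrCl5(NO3)]

Cation [Rh…]: ligand charges -1, Rh(III) ⇒ ion charge 2+.
Anion [Ir…]: ligand charges -6, Ir(IV) ⇒ ion charge 2−.
One 2+ cation balances one 2− anion.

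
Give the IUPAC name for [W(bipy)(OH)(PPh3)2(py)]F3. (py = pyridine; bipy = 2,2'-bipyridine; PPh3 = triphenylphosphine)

The 3 fluoride counter-ions carry a total charge of -3, so each complex ion is 3+.
Ligand charges: 1×pyridine (neutral), 1×hydroxo (-1 each), 1×2,2'-bipyridine (neutral), 2×triphenylphosphine (neutral); total -1. So W + (-1) = 3+, giving W = +4.
Ligands are named alphabetically: bipyridine before hydroxo before pyridine before triphenylphosphine.

(2,2'-bipyridine)hydroxo(pyridine)bis(triphenylphosphine)tungsten(IV) fluoride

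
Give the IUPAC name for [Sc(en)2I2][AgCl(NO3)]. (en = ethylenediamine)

Scandium is always +3 in its complexes; the cation's ligand charges sum to -2, so the complex cation is 1+.
A 1:1 salt means the anion carries the equal and opposite charge, 1−.
Anion: ligand charges sum to -2; for the ion to be 1−, Ag = +1.

bis(ethylenediamine)diiodoscandium(III) chloronitratoargentate(I)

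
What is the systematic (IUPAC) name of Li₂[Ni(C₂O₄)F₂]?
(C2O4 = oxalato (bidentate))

lithium difluorooxalatonickelate(II)

The 2 lithium counter-ions carry a total charge of +2, so each complex ion is 2−.
Ligand charges: 1×oxalato (-2 each), 2×fluoro (-1 each); total -4. So Ni + (-4) = 2−, giving Ni = +2.
Ligands are named alphabetically: fluoro before oxalato.
The complex ion is anionic, so nickel takes the -ate form nickelate(II).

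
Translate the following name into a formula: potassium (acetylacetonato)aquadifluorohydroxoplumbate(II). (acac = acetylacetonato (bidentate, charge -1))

K2[Pb(acac)F2(H2O)(OH)]

Ligands: 1 hydroxo (OH, -1), 1 aqua (H2O, neutral), 1 acetylacetonato (acac, -1), 2 fluoro (F, -1). Ligand charge sum = -4.
With Pb in oxidation state +2, the complex ion is [Pb...]^2−.
Charge balance with potassium (+1) requires 1 complex ion per 2 potassium.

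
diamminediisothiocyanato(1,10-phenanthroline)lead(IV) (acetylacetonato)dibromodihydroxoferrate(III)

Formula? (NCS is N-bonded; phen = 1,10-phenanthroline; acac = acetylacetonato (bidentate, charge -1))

Cation [Pb…]: ligand charges -2, Pb(IV) ⇒ ion charge 2+.
Anion [Fe…]: ligand charges -5, Fe(III) ⇒ ion charge 2−.

[Pb(NCS)2(NH3)2(phen)][Fe(acac)Br2(OH)2]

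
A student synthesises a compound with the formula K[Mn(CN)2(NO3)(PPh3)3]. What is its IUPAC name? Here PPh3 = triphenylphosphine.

potassium dicyanonitratotris(triphenylphosphine)manganate(II)

The 1 potassium counter-ion carries a total charge of +1, so each complex ion is 1−.
Ligand charges: 2×cyano (-1 each), 3×triphenylphosphine (neutral), 1×nitrato (-1 each); total -3. So Mn + (-3) = 1−, giving Mn = +2.
The complex ion is anionic, so manganese takes the -ate form manganate(II).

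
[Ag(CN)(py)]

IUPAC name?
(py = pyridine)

There is no counter-ion, so the complex is neutral overall.
Ligand charges: 1×pyridine (neutral), 1×cyano (-1 each); total -1. So Ag + (-1) = 0, giving Ag = +1.
Ligands are named alphabetically: cyano before pyridine.

cyano(pyridine)silver(I)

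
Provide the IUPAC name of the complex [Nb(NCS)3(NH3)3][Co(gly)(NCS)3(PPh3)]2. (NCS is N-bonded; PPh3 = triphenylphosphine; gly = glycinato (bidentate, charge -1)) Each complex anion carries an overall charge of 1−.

The complex anion is given as 1−; its ligand charges sum to -4, so Co = +3.
With 2 anions per cation, the cation must be 2×1 = 2+.
Cation: ligand charges sum to -3; for the ion to be 2+, Nb = +5.

triamminetriisothiocyanatoniobium(V) (glycinato)triisothiocyanato(triphenylphosphine)cobaltate(III)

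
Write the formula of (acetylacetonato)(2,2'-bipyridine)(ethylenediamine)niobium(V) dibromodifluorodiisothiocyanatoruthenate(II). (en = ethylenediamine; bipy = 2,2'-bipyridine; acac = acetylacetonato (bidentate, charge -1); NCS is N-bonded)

Cation [Nb…]: ligand charges -1, Nb(V) ⇒ ion charge 4+.
Anion [Ru…]: ligand charges -6, Ru(II) ⇒ ion charge 4−.
One 4+ cation balances one 4− anion.

[Nb(acac)(bipy)(en)][RuBr2F2(NCS)2]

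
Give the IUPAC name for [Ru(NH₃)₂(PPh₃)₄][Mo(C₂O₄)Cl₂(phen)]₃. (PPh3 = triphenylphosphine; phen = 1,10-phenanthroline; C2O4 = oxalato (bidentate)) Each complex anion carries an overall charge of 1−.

diamminetetrakis(triphenylphosphine)ruthenium(III) dichlorooxalato(1,10-phenanthroline)molybdate(III)

Both ions are complex: the cation is named first with the plain metal name, the anion second with the -ate form; each ion's ligands are alphabetised independently.
The complex anion is given as 1−; its ligand charges sum to -4, so Mo = +3.
With 3 anions per cation, the cation must be 3×1 = 3+.
Cation: ligand charges sum to 0; for the ion to be 3+, Ru = +3.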